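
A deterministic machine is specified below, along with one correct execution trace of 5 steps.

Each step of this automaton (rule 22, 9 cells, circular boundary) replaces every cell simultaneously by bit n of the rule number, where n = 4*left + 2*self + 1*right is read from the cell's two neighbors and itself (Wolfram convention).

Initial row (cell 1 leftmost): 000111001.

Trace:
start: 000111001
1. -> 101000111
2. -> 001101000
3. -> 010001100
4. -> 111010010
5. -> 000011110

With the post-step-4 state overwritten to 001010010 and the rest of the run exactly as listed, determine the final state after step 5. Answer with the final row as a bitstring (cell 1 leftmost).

011011111

state after step 4 := 001010010
5. -> 011011111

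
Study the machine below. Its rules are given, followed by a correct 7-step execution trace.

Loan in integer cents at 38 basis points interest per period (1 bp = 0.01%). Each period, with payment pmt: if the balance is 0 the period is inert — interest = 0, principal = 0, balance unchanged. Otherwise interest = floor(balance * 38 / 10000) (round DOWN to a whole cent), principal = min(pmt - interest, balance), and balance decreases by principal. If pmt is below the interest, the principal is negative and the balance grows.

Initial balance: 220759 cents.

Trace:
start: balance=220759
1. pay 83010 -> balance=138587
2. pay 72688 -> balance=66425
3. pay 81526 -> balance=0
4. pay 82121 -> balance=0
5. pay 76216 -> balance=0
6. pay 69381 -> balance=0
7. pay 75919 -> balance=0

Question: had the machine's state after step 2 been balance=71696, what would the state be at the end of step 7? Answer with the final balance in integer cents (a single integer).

state after step 2 := balance=71696
3. pay 81526 -> balance=0
4. pay 82121 -> balance=0
5. pay 76216 -> balance=0
6. pay 69381 -> balance=0
7. pay 75919 -> balance=0

0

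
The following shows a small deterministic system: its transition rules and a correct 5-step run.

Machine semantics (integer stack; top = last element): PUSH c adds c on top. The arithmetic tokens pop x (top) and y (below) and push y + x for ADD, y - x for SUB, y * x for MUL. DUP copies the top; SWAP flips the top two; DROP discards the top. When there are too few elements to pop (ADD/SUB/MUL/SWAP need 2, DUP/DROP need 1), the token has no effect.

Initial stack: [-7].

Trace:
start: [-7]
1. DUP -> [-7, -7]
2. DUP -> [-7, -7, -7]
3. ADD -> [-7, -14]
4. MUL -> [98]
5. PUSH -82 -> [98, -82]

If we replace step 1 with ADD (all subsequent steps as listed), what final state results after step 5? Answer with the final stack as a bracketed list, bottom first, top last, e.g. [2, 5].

[-14, -82]

(re-executing from step 1 with the substitution; state before step 1: [-7])
1. ADD -> [-7]
2. DUP -> [-7, -7]
3. ADD -> [-14]
4. MUL -> [-14]
5. PUSH -82 -> [-14, -82]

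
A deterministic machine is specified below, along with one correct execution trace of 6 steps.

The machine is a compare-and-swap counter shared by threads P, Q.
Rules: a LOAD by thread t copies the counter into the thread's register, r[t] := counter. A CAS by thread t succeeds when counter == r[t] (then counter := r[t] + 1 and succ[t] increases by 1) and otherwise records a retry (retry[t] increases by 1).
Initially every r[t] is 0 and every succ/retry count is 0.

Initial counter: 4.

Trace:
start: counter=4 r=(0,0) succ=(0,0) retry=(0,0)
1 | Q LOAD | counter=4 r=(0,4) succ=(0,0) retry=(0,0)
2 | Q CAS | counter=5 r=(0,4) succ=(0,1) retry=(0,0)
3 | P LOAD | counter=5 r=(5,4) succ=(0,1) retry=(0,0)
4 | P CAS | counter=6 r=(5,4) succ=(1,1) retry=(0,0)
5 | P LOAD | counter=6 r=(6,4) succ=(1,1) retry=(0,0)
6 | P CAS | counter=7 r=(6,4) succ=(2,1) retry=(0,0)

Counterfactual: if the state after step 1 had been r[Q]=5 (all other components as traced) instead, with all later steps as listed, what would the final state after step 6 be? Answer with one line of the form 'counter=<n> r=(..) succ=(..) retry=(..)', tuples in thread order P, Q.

counter=6 r=(5,5) succ=(2,0) retry=(0,1)

state after step 1 := counter=4 r=(0,5) succ=(0,0) retry=(0,0)
2 | Q CAS | counter=4 r=(0,5) succ=(0,0) retry=(0,1)
3 | P LOAD | counter=4 r=(4,5) succ=(0,0) retry=(0,1)
4 | P CAS | counter=5 r=(4,5) succ=(1,0) retry=(0,1)
5 | P LOAD | counter=5 r=(5,5) succ=(1,0) retry=(0,1)
6 | P CAS | counter=6 r=(5,5) succ=(2,0) retry=(0,1)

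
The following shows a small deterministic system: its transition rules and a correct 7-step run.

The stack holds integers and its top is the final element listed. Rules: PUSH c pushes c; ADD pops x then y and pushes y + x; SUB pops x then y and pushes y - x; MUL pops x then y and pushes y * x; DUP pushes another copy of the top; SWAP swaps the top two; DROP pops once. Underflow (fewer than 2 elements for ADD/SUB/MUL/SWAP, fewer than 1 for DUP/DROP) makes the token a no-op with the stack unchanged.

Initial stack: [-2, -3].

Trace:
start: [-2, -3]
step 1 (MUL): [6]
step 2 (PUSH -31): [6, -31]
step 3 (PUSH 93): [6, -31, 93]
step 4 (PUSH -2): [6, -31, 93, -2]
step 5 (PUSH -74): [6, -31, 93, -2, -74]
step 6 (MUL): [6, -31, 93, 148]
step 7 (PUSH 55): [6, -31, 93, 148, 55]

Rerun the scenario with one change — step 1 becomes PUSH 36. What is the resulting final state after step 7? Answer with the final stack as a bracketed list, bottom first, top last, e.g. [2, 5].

(re-executing from step 1 with the substitution; state before step 1: [-2, -3])
step 1 (PUSH 36): [-2, -3, 36]
step 2 (PUSH -31): [-2, -3, 36, -31]
step 3 (PUSH 93): [-2, -3, 36, -31, 93]
step 4 (PUSH -2): [-2, -3, 36, -31, 93, -2]
step 5 (PUSH -74): [-2, -3, 36, -31, 93, -2, -74]
step 6 (MUL): [-2, -3, 36, -31, 93, 148]
step 7 (PUSH 55): [-2, -3, 36, -31, 93, 148, 55]

[-2, -3, 36, -31, 93, 148, 55]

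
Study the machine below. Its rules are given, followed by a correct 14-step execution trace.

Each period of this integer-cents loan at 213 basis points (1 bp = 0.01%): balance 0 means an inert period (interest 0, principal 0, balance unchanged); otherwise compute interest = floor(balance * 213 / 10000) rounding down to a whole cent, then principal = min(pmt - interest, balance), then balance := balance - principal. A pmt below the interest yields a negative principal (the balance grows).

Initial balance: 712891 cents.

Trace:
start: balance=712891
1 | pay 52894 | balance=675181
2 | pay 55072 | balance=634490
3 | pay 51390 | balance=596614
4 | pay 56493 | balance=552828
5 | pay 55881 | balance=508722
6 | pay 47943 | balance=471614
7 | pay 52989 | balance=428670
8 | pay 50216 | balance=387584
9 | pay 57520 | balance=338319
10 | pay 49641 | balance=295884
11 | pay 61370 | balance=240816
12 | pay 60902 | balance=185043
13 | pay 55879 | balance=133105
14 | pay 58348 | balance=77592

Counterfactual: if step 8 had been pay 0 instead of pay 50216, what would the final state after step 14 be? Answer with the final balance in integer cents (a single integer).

(re-executing from step 8 with the substitution; state before step 8: balance=428670)
8 | pay 0 | balance=437800
9 | pay 57520 | balance=389605
10 | pay 49641 | balance=348262
11 | pay 61370 | balance=294309
12 | pay 60902 | balance=239675
13 | pay 55879 | balance=188901
14 | pay 58348 | balance=134576

134576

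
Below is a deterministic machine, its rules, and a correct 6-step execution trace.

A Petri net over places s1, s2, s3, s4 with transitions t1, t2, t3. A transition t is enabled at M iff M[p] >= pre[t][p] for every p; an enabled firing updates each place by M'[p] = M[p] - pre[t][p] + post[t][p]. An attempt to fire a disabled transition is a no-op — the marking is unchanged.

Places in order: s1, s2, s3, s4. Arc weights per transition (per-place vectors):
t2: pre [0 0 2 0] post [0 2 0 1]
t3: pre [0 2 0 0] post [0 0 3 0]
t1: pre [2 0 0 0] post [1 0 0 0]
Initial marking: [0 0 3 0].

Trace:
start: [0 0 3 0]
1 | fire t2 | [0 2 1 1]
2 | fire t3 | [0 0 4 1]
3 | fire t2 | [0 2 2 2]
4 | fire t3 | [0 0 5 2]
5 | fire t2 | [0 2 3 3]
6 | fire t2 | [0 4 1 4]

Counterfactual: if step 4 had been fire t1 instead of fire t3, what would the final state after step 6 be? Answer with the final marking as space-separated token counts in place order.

(re-executing from step 4 with the substitution; state before step 4: [0 2 2 2])
4 | fire t1 | [0 2 2 2]
5 | fire t2 | [0 4 0 3]
6 | fire t2 | [0 4 0 3]

0 4 0 3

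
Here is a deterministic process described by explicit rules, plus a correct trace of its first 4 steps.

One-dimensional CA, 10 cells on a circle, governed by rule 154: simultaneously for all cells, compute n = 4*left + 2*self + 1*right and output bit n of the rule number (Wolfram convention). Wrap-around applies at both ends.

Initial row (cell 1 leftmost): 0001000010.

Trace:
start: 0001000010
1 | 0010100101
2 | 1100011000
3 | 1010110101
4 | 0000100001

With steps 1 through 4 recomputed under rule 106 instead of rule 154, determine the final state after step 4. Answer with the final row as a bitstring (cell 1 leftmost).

(re-executing steps 1..4 under rule 106; state before step 1: 0001000010)
1 | 0010000100
2 | 0100001000
3 | 1000010000
4 | 0000100001

0000100001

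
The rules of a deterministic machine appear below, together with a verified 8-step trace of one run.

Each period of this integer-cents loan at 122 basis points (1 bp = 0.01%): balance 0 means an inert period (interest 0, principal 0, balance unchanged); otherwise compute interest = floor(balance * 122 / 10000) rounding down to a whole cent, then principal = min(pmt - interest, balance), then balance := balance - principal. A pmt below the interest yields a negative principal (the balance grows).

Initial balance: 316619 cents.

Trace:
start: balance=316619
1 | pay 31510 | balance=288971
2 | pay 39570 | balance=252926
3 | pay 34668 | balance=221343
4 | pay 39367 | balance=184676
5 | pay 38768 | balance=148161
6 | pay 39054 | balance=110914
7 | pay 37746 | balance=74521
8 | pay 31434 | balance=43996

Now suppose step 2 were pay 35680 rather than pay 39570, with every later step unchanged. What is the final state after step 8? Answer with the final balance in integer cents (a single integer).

(re-executing from step 2 with the substitution; state before step 2: balance=288971)
2 | pay 35680 | balance=256816
3 | pay 34668 | balance=225281
4 | pay 39367 | balance=188662
5 | pay 38768 | balance=152195
6 | pay 39054 | balance=114997
7 | pay 37746 | balance=78653
8 | pay 31434 | balance=48178

48178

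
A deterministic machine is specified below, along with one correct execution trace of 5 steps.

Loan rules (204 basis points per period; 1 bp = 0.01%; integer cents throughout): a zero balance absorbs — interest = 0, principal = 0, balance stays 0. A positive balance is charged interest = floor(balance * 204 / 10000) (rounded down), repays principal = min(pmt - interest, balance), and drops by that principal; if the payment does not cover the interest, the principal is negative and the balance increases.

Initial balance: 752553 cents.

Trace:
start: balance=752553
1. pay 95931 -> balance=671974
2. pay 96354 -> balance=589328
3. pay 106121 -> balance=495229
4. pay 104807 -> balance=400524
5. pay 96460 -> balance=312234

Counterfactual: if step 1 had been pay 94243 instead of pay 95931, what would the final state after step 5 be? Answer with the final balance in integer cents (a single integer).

314064

(re-executing from step 1 with the substitution; state before step 1: balance=752553)
1. pay 94243 -> balance=673662
2. pay 96354 -> balance=591050
3. pay 106121 -> balance=496986
4. pay 104807 -> balance=402317
5. pay 96460 -> balance=314064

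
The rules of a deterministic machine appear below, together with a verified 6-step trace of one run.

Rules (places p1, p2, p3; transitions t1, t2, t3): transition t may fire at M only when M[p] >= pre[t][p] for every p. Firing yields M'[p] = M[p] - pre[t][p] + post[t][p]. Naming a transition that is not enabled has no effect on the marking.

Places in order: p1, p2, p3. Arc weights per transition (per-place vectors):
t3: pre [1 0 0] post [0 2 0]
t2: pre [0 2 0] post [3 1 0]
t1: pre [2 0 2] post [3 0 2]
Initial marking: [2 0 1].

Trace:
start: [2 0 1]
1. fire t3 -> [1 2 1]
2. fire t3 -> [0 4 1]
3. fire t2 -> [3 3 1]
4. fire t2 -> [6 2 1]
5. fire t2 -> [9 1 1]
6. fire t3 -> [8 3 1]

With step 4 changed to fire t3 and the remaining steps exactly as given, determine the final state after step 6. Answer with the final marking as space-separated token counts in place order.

(re-executing from step 4 with the substitution; state before step 4: [3 3 1])
4. fire t3 -> [2 5 1]
5. fire t2 -> [5 4 1]
6. fire t3 -> [4 6 1]

4 6 1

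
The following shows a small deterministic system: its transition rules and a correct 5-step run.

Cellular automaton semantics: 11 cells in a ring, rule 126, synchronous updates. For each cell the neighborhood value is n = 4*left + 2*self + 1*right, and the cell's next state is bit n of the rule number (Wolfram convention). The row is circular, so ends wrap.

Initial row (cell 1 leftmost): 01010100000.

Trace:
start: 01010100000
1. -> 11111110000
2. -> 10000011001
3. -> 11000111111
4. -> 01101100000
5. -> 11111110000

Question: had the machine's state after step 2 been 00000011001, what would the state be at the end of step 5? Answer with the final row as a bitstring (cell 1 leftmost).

state after step 2 := 00000011001
3. -> 10000111111
4. -> 11001100000
5. -> 11111110001

11111110001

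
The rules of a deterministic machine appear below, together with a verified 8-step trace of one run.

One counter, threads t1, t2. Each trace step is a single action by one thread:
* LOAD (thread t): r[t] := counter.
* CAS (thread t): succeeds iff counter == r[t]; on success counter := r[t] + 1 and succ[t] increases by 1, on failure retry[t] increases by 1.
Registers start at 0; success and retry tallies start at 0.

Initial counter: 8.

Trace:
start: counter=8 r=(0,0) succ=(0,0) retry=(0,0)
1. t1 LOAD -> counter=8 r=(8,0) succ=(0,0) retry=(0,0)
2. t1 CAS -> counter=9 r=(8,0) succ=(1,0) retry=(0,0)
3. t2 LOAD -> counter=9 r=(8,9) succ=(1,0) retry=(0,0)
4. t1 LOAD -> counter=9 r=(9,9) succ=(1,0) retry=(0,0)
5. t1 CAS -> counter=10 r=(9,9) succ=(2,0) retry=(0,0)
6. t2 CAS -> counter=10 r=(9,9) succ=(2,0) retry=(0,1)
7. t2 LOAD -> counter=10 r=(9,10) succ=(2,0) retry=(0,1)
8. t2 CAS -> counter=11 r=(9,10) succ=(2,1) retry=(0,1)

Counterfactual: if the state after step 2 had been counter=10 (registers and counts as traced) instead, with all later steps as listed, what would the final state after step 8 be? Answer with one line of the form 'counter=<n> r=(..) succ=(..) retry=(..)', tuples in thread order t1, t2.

counter=12 r=(10,11) succ=(2,1) retry=(0,1)

state after step 2 := counter=10 r=(8,0) succ=(1,0) retry=(0,0)
3. t2 LOAD -> counter=10 r=(8,10) succ=(1,0) retry=(0,0)
4. t1 LOAD -> counter=10 r=(10,10) succ=(1,0) retry=(0,0)
5. t1 CAS -> counter=11 r=(10,10) succ=(2,0) retry=(0,0)
6. t2 CAS -> counter=11 r=(10,10) succ=(2,0) retry=(0,1)
7. t2 LOAD -> counter=11 r=(10,11) succ=(2,0) retry=(0,1)
8. t2 CAS -> counter=12 r=(10,11) succ=(2,1) retry=(0,1)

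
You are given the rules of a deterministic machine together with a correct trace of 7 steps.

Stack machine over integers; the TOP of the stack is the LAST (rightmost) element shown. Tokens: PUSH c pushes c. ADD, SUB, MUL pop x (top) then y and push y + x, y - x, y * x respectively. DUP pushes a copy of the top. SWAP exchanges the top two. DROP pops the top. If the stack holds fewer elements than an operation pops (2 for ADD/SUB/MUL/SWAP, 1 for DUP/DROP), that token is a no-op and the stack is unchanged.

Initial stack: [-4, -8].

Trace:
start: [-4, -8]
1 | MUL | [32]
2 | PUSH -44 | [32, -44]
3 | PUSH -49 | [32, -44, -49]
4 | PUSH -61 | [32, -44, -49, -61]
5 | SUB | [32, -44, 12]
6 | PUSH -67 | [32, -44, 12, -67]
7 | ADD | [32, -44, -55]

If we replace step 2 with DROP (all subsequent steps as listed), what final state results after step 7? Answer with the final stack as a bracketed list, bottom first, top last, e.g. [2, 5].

[-55]

(re-executing from step 2 with the substitution; state before step 2: [32])
2 | DROP | []
3 | PUSH -49 | [-49]
4 | PUSH -61 | [-49, -61]
5 | SUB | [12]
6 | PUSH -67 | [12, -67]
7 | ADD | [-55]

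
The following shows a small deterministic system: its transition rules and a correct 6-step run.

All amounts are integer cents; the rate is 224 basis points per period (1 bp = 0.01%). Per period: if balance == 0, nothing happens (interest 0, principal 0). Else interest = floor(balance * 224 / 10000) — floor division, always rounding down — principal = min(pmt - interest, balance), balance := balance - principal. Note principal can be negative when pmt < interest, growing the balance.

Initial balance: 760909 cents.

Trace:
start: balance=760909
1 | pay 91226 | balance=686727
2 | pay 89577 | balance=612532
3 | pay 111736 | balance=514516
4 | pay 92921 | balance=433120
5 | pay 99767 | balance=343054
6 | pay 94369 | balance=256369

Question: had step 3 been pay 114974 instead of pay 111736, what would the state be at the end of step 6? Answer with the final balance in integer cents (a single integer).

(re-executing from step 3 with the substitution; state before step 3: balance=612532)
3 | pay 114974 | balance=511278
4 | pay 92921 | balance=429809
5 | pay 99767 | balance=339669
6 | pay 94369 | balance=252908

252908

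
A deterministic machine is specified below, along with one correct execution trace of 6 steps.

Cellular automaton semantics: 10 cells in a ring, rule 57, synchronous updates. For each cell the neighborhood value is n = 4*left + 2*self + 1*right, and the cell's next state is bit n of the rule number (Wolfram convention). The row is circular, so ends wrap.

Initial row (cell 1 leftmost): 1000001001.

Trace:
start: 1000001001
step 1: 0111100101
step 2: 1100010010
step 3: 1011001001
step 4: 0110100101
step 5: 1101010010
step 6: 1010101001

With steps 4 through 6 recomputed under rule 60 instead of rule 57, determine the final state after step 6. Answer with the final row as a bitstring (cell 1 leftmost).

(re-executing steps 4..6 under rule 60; state before step 4: 1011001001)
step 4: 0110101101
step 5: 1101111011
step 6: 0011000110

0011000110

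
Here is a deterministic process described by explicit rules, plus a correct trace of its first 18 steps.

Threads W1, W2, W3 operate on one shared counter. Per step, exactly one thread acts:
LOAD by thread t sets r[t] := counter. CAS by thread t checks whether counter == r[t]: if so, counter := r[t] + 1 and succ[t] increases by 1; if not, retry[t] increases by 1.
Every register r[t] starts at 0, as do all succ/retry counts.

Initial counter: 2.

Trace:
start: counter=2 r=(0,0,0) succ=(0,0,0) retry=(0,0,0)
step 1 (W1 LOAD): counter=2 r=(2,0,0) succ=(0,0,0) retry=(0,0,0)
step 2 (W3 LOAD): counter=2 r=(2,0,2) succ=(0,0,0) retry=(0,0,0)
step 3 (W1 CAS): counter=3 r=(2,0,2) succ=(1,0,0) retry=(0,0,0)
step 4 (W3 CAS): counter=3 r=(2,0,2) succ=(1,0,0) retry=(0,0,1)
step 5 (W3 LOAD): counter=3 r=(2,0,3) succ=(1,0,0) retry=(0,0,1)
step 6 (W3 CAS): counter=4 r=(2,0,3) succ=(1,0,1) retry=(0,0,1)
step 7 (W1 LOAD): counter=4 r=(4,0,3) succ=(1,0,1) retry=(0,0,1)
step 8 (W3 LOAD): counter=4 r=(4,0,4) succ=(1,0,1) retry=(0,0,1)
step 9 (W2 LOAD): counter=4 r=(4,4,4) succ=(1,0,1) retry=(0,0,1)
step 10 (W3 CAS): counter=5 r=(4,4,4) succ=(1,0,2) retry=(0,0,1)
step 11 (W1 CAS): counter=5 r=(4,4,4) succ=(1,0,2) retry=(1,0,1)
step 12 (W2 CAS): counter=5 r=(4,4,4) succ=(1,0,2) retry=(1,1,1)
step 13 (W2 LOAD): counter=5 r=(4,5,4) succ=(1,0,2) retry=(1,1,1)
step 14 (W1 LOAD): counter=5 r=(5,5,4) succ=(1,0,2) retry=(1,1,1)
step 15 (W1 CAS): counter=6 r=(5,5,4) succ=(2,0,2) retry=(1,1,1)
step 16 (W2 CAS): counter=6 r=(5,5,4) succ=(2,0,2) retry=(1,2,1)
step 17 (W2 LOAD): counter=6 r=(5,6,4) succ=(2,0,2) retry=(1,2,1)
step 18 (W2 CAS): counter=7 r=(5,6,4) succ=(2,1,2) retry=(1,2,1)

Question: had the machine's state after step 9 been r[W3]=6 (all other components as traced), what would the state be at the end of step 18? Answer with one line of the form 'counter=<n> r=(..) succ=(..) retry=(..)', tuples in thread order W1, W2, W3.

counter=7 r=(5,6,6) succ=(3,1,1) retry=(0,2,2)

state after step 9 := counter=4 r=(4,4,6) succ=(1,0,1) retry=(0,0,1)
step 10 (W3 CAS): counter=4 r=(4,4,6) succ=(1,0,1) retry=(0,0,2)
step 11 (W1 CAS): counter=5 r=(4,4,6) succ=(2,0,1) retry=(0,0,2)
step 12 (W2 CAS): counter=5 r=(4,4,6) succ=(2,0,1) retry=(0,1,2)
step 13 (W2 LOAD): counter=5 r=(4,5,6) succ=(2,0,1) retry=(0,1,2)
step 14 (W1 LOAD): counter=5 r=(5,5,6) succ=(2,0,1) retry=(0,1,2)
step 15 (W1 CAS): counter=6 r=(5,5,6) succ=(3,0,1) retry=(0,1,2)
step 16 (W2 CAS): counter=6 r=(5,5,6) succ=(3,0,1) retry=(0,2,2)
step 17 (W2 LOAD): counter=6 r=(5,6,6) succ=(3,0,1) retry=(0,2,2)
step 18 (W2 CAS): counter=7 r=(5,6,6) succ=(3,1,1) retry=(0,2,2)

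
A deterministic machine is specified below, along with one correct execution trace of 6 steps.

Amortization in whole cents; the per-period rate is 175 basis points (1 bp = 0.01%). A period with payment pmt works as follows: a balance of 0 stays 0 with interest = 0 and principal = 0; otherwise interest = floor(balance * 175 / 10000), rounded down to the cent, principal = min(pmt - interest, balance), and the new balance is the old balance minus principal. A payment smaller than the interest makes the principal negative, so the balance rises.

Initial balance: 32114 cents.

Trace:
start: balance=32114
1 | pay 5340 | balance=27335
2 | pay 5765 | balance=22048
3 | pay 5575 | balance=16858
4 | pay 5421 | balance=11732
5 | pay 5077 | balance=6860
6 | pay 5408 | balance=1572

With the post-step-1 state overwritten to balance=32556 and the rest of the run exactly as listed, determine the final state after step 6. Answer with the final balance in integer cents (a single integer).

7264

state after step 1 := balance=32556
2 | pay 5765 | balance=27360
3 | pay 5575 | balance=22263
4 | pay 5421 | balance=17231
5 | pay 5077 | balance=12455
6 | pay 5408 | balance=7264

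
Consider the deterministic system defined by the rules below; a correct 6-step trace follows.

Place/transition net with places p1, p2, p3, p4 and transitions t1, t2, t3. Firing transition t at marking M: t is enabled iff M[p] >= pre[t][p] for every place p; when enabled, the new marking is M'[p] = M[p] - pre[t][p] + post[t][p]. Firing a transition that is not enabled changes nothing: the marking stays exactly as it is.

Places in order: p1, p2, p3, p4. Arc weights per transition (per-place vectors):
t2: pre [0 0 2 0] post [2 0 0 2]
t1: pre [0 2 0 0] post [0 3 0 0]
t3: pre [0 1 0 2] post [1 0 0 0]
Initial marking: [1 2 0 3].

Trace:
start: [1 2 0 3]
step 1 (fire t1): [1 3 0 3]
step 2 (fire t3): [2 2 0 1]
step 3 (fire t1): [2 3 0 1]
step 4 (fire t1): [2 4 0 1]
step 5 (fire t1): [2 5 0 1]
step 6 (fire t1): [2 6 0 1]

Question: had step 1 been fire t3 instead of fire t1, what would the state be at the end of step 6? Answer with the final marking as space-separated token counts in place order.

2 1 0 1

(re-executing from step 1 with the substitution; state before step 1: [1 2 0 3])
step 1 (fire t3): [2 1 0 1]
step 2 (fire t3): [2 1 0 1]
step 3 (fire t1): [2 1 0 1]
step 4 (fire t1): [2 1 0 1]
step 5 (fire t1): [2 1 0 1]
step 6 (fire t1): [2 1 0 1]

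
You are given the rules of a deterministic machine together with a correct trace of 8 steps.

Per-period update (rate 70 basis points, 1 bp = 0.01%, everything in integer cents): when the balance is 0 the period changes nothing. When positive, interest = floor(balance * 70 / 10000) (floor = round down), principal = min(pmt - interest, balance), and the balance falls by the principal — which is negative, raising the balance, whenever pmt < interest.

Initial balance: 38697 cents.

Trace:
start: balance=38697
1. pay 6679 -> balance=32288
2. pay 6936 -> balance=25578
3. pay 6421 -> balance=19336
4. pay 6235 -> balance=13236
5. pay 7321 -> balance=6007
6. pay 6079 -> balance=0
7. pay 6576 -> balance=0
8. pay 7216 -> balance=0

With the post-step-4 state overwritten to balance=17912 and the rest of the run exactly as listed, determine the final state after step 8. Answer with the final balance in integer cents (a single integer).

0

state after step 4 := balance=17912
5. pay 7321 -> balance=10716
6. pay 6079 -> balance=4712
7. pay 6576 -> balance=0
8. pay 7216 -> balance=0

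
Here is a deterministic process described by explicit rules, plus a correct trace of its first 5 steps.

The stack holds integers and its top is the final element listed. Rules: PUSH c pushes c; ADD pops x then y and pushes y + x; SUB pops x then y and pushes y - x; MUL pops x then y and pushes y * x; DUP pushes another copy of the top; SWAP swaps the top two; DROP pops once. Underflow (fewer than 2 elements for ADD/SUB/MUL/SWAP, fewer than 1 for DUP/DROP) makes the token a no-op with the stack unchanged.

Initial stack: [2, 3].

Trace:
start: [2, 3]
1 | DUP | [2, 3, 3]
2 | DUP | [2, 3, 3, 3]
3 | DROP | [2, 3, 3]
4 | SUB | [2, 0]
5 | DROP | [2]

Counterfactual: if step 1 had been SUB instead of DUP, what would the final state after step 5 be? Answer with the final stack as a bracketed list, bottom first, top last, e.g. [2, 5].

[]

(re-executing from step 1 with the substitution; state before step 1: [2, 3])
1 | SUB | [-1]
2 | DUP | [-1, -1]
3 | DROP | [-1]
4 | SUB | [-1]
5 | DROP | []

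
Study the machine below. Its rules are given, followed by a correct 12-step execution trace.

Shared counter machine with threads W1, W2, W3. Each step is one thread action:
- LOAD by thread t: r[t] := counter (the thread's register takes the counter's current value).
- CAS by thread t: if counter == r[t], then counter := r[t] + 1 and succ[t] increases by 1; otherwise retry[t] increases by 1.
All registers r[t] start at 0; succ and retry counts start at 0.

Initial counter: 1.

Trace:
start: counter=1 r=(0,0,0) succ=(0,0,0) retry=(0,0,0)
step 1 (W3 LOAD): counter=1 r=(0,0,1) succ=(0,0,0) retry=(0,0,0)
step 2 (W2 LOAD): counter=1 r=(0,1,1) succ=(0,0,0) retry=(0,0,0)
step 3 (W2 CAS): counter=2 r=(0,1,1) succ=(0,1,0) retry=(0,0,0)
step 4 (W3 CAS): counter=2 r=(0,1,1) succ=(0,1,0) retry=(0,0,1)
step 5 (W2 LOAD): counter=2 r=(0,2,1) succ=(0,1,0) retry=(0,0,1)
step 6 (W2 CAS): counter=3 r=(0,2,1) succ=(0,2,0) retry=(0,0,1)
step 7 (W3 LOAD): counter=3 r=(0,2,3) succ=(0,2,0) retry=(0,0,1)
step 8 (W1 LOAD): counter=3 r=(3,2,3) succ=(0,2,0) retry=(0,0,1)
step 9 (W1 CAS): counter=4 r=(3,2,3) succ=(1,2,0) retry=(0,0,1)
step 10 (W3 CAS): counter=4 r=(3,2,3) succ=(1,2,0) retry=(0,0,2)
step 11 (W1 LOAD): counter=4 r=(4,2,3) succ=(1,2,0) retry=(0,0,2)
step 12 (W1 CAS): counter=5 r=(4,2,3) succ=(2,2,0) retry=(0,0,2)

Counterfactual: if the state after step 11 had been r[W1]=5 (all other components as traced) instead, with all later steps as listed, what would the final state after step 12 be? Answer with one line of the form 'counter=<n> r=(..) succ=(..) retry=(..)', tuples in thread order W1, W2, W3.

counter=4 r=(5,2,3) succ=(1,2,0) retry=(1,0,2)

state after step 11 := counter=4 r=(5,2,3) succ=(1,2,0) retry=(0,0,2)
step 12 (W1 CAS): counter=4 r=(5,2,3) succ=(1,2,0) retry=(1,0,2)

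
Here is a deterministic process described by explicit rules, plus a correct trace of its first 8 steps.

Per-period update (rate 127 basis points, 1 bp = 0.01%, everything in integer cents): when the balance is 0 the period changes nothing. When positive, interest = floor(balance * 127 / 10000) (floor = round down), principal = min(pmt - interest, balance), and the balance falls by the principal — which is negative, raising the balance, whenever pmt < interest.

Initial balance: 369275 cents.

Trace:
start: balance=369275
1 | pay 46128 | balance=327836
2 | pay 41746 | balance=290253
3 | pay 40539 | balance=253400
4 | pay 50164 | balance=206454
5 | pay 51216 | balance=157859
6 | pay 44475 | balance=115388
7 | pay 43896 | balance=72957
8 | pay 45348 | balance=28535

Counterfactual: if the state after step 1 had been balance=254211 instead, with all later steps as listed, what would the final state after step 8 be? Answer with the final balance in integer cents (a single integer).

0

state after step 1 := balance=254211
2 | pay 41746 | balance=215693
3 | pay 40539 | balance=177893
4 | pay 50164 | balance=129988
5 | pay 51216 | balance=80422
6 | pay 44475 | balance=36968
7 | pay 43896 | balance=0
8 | pay 45348 | balance=0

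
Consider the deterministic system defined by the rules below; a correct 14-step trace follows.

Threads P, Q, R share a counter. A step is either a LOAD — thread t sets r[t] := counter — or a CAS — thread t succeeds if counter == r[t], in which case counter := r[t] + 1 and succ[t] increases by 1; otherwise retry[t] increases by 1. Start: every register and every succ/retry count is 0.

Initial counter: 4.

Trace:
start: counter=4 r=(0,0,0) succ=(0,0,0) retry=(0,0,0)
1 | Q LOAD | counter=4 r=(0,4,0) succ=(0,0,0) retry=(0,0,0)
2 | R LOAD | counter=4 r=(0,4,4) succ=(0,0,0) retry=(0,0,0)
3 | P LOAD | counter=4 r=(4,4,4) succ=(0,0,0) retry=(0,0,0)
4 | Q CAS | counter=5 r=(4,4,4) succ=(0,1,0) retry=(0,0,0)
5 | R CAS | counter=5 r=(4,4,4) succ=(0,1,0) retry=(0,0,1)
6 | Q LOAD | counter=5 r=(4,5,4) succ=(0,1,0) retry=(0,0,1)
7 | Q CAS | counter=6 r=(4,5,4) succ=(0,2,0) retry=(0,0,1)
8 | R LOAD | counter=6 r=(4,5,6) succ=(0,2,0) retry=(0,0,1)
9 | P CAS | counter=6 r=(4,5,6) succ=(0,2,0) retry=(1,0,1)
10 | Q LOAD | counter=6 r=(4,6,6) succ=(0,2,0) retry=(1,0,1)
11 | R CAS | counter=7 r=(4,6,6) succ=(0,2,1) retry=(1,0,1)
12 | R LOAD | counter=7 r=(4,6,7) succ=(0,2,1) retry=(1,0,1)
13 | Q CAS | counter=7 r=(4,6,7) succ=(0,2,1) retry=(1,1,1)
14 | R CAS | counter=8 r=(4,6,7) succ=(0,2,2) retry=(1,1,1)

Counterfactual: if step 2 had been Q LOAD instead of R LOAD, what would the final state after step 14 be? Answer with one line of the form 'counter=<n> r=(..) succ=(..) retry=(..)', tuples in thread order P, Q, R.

counter=8 r=(4,6,7) succ=(0,2,2) retry=(1,1,1)

(re-executing from step 2 with the substitution; state before step 2: counter=4 r=(0,4,0) succ=(0,0,0) retry=(0,0,0))
2 | Q LOAD | counter=4 r=(0,4,0) succ=(0,0,0) retry=(0,0,0)
3 | P LOAD | counter=4 r=(4,4,0) succ=(0,0,0) retry=(0,0,0)
4 | Q CAS | counter=5 r=(4,4,0) succ=(0,1,0) retry=(0,0,0)
5 | R CAS | counter=5 r=(4,4,0) succ=(0,1,0) retry=(0,0,1)
6 | Q LOAD | counter=5 r=(4,5,0) succ=(0,1,0) retry=(0,0,1)
7 | Q CAS | counter=6 r=(4,5,0) succ=(0,2,0) retry=(0,0,1)
8 | R LOAD | counter=6 r=(4,5,6) succ=(0,2,0) retry=(0,0,1)
9 | P CAS | counter=6 r=(4,5,6) succ=(0,2,0) retry=(1,0,1)
10 | Q LOAD | counter=6 r=(4,6,6) succ=(0,2,0) retry=(1,0,1)
11 | R CAS | counter=7 r=(4,6,6) succ=(0,2,1) retry=(1,0,1)
12 | R LOAD | counter=7 r=(4,6,7) succ=(0,2,1) retry=(1,0,1)
13 | Q CAS | counter=7 r=(4,6,7) succ=(0,2,1) retry=(1,1,1)
14 | R CAS | counter=8 r=(4,6,7) succ=(0,2,2) retry=(1,1,1)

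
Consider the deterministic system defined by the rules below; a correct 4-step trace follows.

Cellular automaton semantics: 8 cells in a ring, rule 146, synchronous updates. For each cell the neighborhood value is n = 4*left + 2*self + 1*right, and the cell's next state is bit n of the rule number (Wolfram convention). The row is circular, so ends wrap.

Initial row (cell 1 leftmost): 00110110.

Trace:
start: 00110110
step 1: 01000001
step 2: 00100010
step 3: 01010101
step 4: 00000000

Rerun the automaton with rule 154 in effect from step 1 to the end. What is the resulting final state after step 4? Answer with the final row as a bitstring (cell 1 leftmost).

(re-executing steps 1..4 under rule 154; state before step 1: 00110110)
step 1: 01100101
step 2: 01011000
step 3: 10010100
step 4: 01100011

01100011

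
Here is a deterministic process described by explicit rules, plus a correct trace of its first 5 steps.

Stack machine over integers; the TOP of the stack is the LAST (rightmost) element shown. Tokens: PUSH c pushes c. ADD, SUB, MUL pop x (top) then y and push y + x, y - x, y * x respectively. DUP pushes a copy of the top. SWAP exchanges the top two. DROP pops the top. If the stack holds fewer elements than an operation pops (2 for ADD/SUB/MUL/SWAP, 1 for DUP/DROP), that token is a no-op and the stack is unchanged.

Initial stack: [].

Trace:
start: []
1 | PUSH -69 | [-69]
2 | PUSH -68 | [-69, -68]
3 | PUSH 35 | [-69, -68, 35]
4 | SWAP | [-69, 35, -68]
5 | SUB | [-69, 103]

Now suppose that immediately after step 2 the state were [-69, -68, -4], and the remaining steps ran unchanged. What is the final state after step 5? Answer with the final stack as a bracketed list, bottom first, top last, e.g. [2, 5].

state after step 2 := [-69, -68, -4]
3 | PUSH 35 | [-69, -68, -4, 35]
4 | SWAP | [-69, -68, 35, -4]
5 | SUB | [-69, -68, 39]

[-69, -68, 39]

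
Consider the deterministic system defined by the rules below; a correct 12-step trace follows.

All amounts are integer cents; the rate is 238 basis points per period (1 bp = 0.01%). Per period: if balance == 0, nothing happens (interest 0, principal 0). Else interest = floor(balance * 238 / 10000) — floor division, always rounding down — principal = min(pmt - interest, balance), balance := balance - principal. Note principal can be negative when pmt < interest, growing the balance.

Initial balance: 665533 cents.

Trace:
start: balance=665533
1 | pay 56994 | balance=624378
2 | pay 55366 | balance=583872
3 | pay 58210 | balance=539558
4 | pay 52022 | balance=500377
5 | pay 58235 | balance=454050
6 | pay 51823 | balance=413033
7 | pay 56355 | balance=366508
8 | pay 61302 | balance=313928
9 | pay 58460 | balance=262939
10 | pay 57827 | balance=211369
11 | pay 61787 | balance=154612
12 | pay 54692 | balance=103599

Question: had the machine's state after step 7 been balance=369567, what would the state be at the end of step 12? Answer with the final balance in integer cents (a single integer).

107041

state after step 7 := balance=369567
8 | pay 61302 | balance=317060
9 | pay 58460 | balance=266146
10 | pay 57827 | balance=214653
11 | pay 61787 | balance=157974
12 | pay 54692 | balance=107041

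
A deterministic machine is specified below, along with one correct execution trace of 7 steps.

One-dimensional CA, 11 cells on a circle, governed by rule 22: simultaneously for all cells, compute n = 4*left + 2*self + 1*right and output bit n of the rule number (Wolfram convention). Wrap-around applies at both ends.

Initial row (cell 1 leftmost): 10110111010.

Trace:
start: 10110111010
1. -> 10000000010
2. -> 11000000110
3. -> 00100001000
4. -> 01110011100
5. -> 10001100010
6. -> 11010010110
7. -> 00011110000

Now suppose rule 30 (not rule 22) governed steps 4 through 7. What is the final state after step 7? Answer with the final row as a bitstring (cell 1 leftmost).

(re-executing steps 4..7 under rule 30; state before step 4: 00100001000)
4. -> 01110011100
5. -> 11001110010
6. -> 10111001110
7. -> 10100111000

10100111000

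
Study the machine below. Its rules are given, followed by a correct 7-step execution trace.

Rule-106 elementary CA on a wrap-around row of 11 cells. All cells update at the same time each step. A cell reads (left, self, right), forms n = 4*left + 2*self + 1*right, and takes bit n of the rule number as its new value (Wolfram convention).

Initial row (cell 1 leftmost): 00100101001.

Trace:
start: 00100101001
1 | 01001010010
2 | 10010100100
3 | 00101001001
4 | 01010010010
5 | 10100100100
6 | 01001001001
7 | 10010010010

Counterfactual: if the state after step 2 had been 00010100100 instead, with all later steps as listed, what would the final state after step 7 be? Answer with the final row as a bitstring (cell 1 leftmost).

10010000010

state after step 2 := 00010100100
3 | 00101001000
4 | 01010010000
5 | 10100100000
6 | 01001000001
7 | 10010000010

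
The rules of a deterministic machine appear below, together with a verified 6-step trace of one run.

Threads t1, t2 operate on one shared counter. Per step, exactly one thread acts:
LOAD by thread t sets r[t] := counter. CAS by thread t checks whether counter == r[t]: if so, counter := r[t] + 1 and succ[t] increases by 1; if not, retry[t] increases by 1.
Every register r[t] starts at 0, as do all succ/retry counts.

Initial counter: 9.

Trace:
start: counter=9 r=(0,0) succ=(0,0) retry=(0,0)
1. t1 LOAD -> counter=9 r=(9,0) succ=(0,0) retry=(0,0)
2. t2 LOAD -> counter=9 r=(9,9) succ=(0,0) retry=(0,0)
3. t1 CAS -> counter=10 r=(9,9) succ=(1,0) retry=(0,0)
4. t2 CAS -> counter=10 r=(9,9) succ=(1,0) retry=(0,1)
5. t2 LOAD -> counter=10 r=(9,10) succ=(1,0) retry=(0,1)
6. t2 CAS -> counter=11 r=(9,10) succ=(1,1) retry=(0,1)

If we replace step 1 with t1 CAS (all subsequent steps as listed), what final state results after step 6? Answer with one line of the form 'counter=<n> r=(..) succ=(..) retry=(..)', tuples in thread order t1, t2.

(re-executing from step 1 with the substitution; state before step 1: counter=9 r=(0,0) succ=(0,0) retry=(0,0))
1. t1 CAS -> counter=9 r=(0,0) succ=(0,0) retry=(1,0)
2. t2 LOAD -> counter=9 r=(0,9) succ=(0,0) retry=(1,0)
3. t1 CAS -> counter=9 r=(0,9) succ=(0,0) retry=(2,0)
4. t2 CAS -> counter=10 r=(0,9) succ=(0,1) retry=(2,0)
5. t2 LOAD -> counter=10 r=(0,10) succ=(0,1) retry=(2,0)
6. t2 CAS -> counter=11 r=(0,10) succ=(0,2) retry=(2,0)

counter=11 r=(0,10) succ=(0,2) retry=(2,0)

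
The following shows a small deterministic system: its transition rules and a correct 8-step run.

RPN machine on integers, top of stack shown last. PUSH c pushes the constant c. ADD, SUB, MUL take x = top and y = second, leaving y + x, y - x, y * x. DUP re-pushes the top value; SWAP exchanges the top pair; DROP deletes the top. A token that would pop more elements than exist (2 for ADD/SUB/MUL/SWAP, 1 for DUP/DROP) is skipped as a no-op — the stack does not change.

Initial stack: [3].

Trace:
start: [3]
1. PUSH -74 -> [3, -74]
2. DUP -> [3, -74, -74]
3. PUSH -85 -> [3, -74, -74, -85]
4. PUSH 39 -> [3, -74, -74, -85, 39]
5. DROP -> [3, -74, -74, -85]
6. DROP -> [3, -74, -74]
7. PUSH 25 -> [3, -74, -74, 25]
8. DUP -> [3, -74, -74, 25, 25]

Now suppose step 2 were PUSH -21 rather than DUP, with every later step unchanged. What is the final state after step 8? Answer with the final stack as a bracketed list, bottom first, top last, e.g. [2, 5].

(re-executing from step 2 with the substitution; state before step 2: [3, -74])
2. PUSH -21 -> [3, -74, -21]
3. PUSH -85 -> [3, -74, -21, -85]
4. PUSH 39 -> [3, -74, -21, -85, 39]
5. DROP -> [3, -74, -21, -85]
6. DROP -> [3, -74, -21]
7. PUSH 25 -> [3, -74, -21, 25]
8. DUP -> [3, -74, -21, 25, 25]

[3, -74, -21, 25, 25]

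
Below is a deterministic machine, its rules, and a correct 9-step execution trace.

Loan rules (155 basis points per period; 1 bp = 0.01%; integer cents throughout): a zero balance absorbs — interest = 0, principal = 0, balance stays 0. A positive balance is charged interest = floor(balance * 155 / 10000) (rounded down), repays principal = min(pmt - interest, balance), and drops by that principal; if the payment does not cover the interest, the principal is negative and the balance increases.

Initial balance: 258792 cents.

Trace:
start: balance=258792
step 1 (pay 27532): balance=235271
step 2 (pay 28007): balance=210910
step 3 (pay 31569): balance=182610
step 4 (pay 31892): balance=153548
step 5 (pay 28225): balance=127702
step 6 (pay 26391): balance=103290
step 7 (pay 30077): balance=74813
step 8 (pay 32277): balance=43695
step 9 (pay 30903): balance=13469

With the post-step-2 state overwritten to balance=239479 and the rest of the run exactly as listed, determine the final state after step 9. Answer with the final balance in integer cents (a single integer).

state after step 2 := balance=239479
step 3 (pay 31569): balance=211621
step 4 (pay 31892): balance=183009
step 5 (pay 28225): balance=157620
step 6 (pay 26391): balance=133672
step 7 (pay 30077): balance=105666
step 8 (pay 32277): balance=75026
step 9 (pay 30903): balance=45285

45285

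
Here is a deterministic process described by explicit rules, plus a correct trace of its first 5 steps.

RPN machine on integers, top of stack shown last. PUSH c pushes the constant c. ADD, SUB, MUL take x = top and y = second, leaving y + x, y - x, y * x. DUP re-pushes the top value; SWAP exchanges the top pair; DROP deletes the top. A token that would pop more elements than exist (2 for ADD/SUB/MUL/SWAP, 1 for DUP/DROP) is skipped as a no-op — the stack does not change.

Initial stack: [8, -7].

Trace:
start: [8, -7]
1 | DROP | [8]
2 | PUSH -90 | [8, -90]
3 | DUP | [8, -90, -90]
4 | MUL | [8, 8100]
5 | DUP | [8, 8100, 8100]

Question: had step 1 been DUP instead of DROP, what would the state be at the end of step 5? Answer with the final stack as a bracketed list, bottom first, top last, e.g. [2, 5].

[8, -7, -7, 8100, 8100]

(re-executing from step 1 with the substitution; state before step 1: [8, -7])
1 | DUP | [8, -7, -7]
2 | PUSH -90 | [8, -7, -7, -90]
3 | DUP | [8, -7, -7, -90, -90]
4 | MUL | [8, -7, -7, 8100]
5 | DUP | [8, -7, -7, 8100, 8100]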